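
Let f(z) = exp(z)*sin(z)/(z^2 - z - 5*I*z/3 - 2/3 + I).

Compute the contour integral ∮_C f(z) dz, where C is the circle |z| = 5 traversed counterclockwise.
By the residue theorem, ∮_C f(z) dz = 2πi · (sum of the residues of f at the poles inside |z| = 5).

The denominator factors as (z - 1 - 2*I/3)*(z - I), so the singularities of f are simple poles at z = 1 + 2*I/3, z = I.
  |1 + 2*I/3|² = 13/9 < 25 = 5², so this pole is inside the contour.
  |I|² = 1 < 25 = 5², so this pole is inside the contour.

With P(z) = exp(z)*sin(z) and Q(z) = z^2 - z - 5*I*z/3 - 2/3 + I, each pole is simple, so Res(f, z₀) = P(z₀)/Q'(z₀) with Q'(z) = 2*z - 1 - 5*I/3.
  Res(f, 1 + 2*I/3) = P(1 + 2*I/3)/Q'(1 + 2*I/3) = (exp(1 + 2*I/3)*sin(1 + 2*I/3))/(1 - I/3) = (9/10 + 3*I/10)*exp(1 + 2*I/3)*sin(1 + 2*I/3)
  Res(f, I) = P(I)/Q'(I) = (I*exp(I)*sinh(1))/(-1 + I/3) = (3/10 - 9*I/10)*exp(I)*sinh(1)

Sum of residues inside C: (3/10 - 9*I/10)*exp(I)*sinh(1) + (9/10 + 3*I/10)*exp(1 + 2*I/3)*sin(1 + 2*I/3)
∮_C f(z) dz = 2πi · ((3/10 - 9*I/10)*exp(I)*sinh(1) + (9/10 + 3*I/10)*exp(1 + 2*I/3)*sin(1 + 2*I/3)) = pi*(-3/5 + 9*I/5)*exp(1 + 2*I/3)*sin(1 + 2*I/3) + pi*(9/5 + 3*I/5)*exp(I)*sinh(1)

Final answer: pi*(-3/5 + 9*I/5)*exp(1 + 2*I/3)*sin(1 + 2*I/3) + pi*(9/5 + 3*I/5)*exp(I)*sinh(1)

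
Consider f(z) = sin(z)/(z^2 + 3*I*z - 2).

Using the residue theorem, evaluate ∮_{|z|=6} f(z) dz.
By the residue theorem, ∮_C f(z) dz = 2πi · (sum of the residues of f at the poles inside |z| = 6).

The denominator factors as (z + I)*(z + 2*I), so the singularities of f are simple poles at z = -I, z = -2*I.
  |-I|² = 1 < 36 = 6², so this pole is inside the contour.
  |-2*I|² = 4 < 36 = 6², so this pole is inside the contour.

With P(z) = sin(z) and Q(z) = z^2 + 3*I*z - 2, each pole is simple, so Res(f, z₀) = P(z₀)/Q'(z₀) with Q'(z) = 2*z + 3*I.
  Res(f, -I) = P(-I)/Q'(-I) = (-I*sinh(1))/(I) = -sinh(1)
  Res(f, -2*I) = P(-2*I)/Q'(-2*I) = (-I*sinh(2))/(-I) = sinh(2)

Sum of residues inside C: -sinh(1) + sinh(2)
∮_C f(z) dz = 2πi · (-sinh(1) + sinh(2)) = -2*I*pi*sinh(1) + 2*I*pi*sinh(2)

Final answer: -2*I*pi*sinh(1) + 2*I*pi*sinh(2)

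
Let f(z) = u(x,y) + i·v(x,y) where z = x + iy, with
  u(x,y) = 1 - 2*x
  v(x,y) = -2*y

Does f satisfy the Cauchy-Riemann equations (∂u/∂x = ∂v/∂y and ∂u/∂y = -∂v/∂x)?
∂u/∂x = -2
∂v/∂y = -2
∂u/∂y = 0
∂v/∂x = 0
∂u/∂x = ∂v/∂y and ∂u/∂y = -∂v/∂x hold identically; f is analytic.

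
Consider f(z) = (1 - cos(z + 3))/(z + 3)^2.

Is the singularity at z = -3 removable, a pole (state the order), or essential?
Let u = z + 3. The argument of cos is z + 3 = u, so
  f = (1 - cos(u))/u^2 = ((u)^2/2 - (u)^4/24 + ...)/u^2 = 1/2 - (1/24)*u^2 + ...
The Laurent expansion about u = 0 has no negative powers; equivalently lim_{z→-3} f(z) = 1/2 exists and is finite.
So the singularity is removable.

Final answer: removable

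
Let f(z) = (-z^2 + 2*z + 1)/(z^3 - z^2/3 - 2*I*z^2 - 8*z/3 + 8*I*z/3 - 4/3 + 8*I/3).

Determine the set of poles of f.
The singularities of f are the zeros of the denominator. Factoring,
  z^3 - z^2/3 - 2*I*z^2 - 8*z/3 + 8*I*z/3 - 4/3 + 8*I/3 = (z + 1 - 2*I)*(z - 2)*(z + 2/3)
so the candidates are z = -1 + 2*I, z = 2, z = -2/3.

Check the numerator P(z) = -z^2 + 2*z + 1 at each one:
  P(-1 + 2*I) = 2 + 8*I ≠ 0, so z = -1 + 2*I is a (simple) pole.
  P(2) = 1 ≠ 0, so z = 2 is a (simple) pole.
  P(-2/3) = -7/9 ≠ 0, so z = -2/3 is a (simple) pole.

Poles of f: {-1 + 2*I, -2/3, 2}

Final answer: {-1 + 2*I, -2/3, 2}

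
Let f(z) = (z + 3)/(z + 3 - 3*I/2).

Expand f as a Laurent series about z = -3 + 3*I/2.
3*I/(2*(z + 3 - 3*I/2)) + 1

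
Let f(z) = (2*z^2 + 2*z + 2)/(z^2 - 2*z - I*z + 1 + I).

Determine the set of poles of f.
The singularities of f are the zeros of the denominator. Factoring,
  z^2 - 2*z - I*z + 1 + I = (z - 1)*(z - 1 - I)
so the candidates are z = 1, z = 1 + I.

Check the numerator P(z) = 2*z^2 + 2*z + 2 at each one:
  P(1) = 6 ≠ 0, so z = 1 is a (simple) pole.
  P(1 + I) = 4 + 6*I ≠ 0, so z = 1 + I is a (simple) pole.

Poles of f: {1, 1 + I}

Final answer: {1, 1 + I}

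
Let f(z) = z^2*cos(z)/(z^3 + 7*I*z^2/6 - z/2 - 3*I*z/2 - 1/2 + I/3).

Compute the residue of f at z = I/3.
Write f(z) = P(z)/Q(z) with P(z) = z^2*cos(z) and Q(z) = z^3 + 7*I*z^2/6 - z/2 - 3*I*z/2 - 1/2 + I/3.
The denominator factors as Q(z) = (z - I/3)*(z - 1)*(z + 1 + 3*I/2), so z = I/3 is a simple zero of Q and P is analytic there; z = I/3 is therefore a simple pole and
  Res(f, z₀) = P(z₀)/Q'(z₀).

Q'(z) = 3*z^2 + 7*I*z/3 - 1/2 - 3*I/2, so Q'(I/3) = -29/18 - 3*I/2.
P(I/3) = -cosh(1/3)/9.

Res(f, I/3) = (-cosh(1/3)/9)/(-29/18 - 3*I/2) = (29/785 - 27*I/785)*cosh(1/3)

Final answer: (29/785 - 27*I/785)*cosh(1/3)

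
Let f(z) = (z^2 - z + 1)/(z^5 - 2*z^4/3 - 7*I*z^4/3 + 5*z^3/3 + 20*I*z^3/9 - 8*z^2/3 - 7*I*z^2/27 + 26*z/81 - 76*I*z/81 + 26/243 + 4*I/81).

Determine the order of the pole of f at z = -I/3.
3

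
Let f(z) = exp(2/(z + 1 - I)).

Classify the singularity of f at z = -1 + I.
essential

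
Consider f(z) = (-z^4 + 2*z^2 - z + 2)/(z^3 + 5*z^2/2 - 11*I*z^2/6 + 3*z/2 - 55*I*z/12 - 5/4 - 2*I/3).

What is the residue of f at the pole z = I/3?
60532/165789 + 16924*I/55263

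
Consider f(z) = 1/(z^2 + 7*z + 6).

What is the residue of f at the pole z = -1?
1/5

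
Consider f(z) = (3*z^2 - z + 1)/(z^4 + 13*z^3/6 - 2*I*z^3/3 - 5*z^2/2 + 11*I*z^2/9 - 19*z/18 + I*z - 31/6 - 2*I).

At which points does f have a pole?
{-3 + 2*I/3, -2/3 + I, -I, 3/2}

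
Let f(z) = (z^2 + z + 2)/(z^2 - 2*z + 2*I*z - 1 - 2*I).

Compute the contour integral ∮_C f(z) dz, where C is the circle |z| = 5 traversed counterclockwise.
By the residue theorem, ∮_C f(z) dz = 2πi · (sum of the residues of f at the poles inside |z| = 5).

The denominator factors as (z - 2 + I)*(z + I), so the singularities of f are simple poles at z = 2 - I, z = -I.
  |2 - I|² = 5 < 25 = 5², so this pole is inside the contour.
  |-I|² = 1 < 25 = 5², so this pole is inside the contour.

With P(z) = z^2 + z + 2 and Q(z) = z^2 - 2*z + 2*I*z - 1 - 2*I, each pole is simple, so Res(f, z₀) = P(z₀)/Q'(z₀) with Q'(z) = 2*z - 2 + 2*I.
  Res(f, 2 - I) = P(2 - I)/Q'(2 - I) = (7 - 5*I)/(2) = 7/2 - 5*I/2
  Res(f, -I) = P(-I)/Q'(-I) = (1 - I)/(-2) = -1/2 + I/2

Sum of residues inside C: 3 - 2*I
∮_C f(z) dz = 2πi · (3 - 2*I) = pi*(4 + 6*I)

Final answer: pi*(4 + 6*I)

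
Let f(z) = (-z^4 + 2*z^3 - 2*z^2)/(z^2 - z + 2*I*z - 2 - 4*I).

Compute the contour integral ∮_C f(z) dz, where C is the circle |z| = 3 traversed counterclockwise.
pi*(-4 - 26*I)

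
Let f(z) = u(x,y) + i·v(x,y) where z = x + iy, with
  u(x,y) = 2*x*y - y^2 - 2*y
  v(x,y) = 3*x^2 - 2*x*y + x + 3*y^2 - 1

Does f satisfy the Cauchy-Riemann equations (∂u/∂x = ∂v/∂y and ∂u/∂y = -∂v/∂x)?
∂u/∂x = 2*y
∂v/∂y = -2*x + 6*y
∂u/∂y = 2*x - 2*y - 2
∂v/∂x = 6*x - 2*y + 1
∂u/∂x ≠ ∂v/∂y and ∂u/∂y ≠ -∂v/∂x; the Cauchy-Riemann equations are not satisfied, so f is not analytic.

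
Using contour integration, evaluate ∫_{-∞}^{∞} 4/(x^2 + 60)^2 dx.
Let f(z) = 4/(z^2 + 60)^2. The denominator has no real zeros and deg Q - deg P = 4 ≥ 2, so the integral of f over the upper semicircle |z| = R tends to 0 as R → ∞. Closing the contour in the upper half-plane,
  ∫_{-∞}^{∞} f(x) dx = 2πi · Σ Res(f, z_k)  over the poles with Im z_k > 0.

Zeros of the denominator: z^2 + 60 = 0 gives z = ±2*sqrt(15)*I.
Upper half-plane: z = 2*sqrt(15)*I (a pole of order 2).

Write f(z) = g(z)/(z - 2*sqrt(15)*I)^2 with g(z) = 4/(z + 2*sqrt(15)*I)^2. For a double pole, Res(f, z₀) = g'(z₀):
  g'(z) = -8/(z + 2*sqrt(15)*I)^3
  Res(f, 2*sqrt(15)*I) = g'(2*sqrt(15)*I) = -sqrt(15)*I/1800

∫_{-∞}^{∞} f(x) dx = 2πi · (-sqrt(15)*I/1800) = sqrt(15)*pi/900

Final answer: sqrt(15)*pi/900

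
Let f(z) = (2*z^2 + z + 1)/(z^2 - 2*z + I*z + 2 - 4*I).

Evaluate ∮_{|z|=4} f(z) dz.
pi*(4 + 10*I)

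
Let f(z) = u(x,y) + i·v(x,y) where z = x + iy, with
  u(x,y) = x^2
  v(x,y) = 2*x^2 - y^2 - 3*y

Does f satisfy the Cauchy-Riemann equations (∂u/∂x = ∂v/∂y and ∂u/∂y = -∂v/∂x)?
∂u/∂x = 2*x
∂v/∂y = -2*y - 3
∂u/∂y = 0
∂v/∂x = 4*x
∂u/∂x ≠ ∂v/∂y and ∂u/∂y ≠ -∂v/∂x; the Cauchy-Riemann equations are not satisfied, so f is not analytic.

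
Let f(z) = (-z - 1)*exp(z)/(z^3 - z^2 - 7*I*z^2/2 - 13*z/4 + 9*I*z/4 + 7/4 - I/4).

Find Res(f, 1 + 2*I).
Write f(z) = P(z)/Q(z) with P(z) = (-z - 1)*exp(z) and Q(z) = z^3 - z^2 - 7*I*z^2/2 - 13*z/4 + 9*I*z/4 + 7/4 - I/4.
The denominator factors as Q(z) = (z - 1/2)*(z + 1/2 - 3*I/2)*(z - 1 - 2*I), so z = 1 + 2*I is a simple zero of Q and P is analytic there; z = 1 + 2*I is therefore a simple pole and
  Res(f, z₀) = P(z₀)/Q'(z₀).

Q'(z) = 3*z^2 - 2*z - 7*I*z - 13/4 + 9*I/4, so Q'(1 + 2*I) = -1/4 + 13*I/4.
P(1 + 2*I) = (-2 - 2*I)*exp(1 + 2*I).

Res(f, 1 + 2*I) = ((-2 - 2*I)*exp(1 + 2*I))/(-1/4 + 13*I/4) = (-48/85 + 56*I/85)*exp(1 + 2*I)

Final answer: (-48/85 + 56*I/85)*exp(1 + 2*I)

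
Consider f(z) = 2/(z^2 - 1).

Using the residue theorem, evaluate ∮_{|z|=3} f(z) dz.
0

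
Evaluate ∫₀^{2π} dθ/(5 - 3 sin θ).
Call the integral J. The integrand is 2π-periodic and we integrate over a full period, so shifting θ does not change the value (θ → θ + π/2 turns sin θ into cos θ; θ → θ + π flips the sign of the trig term). Hence
  J = ∫₀^{2π} dθ/(5 + 3 cos θ).
Put z = e^{iθ}: then cos θ = (z + 1/z)/2, dθ = dz/(iz), and z runs once counterclockwise around |z| = 1:
  J = ∮_{|z|=1} 1/(5 + 3*(z + 1/z)/2) · dz/(iz) = (2/i) ∮_{|z|=1} dz/(3*z^2 + 10*z + 3).
The roots of 3*z^2 + 10*z + 3 are z = (-5 ± sqrt(5^2 - 3^2))/3, with sqrt(16) = 4; their product is 1, so only z₊ = -1/3 lies inside the unit circle (z₋ = -3 lies outside).
z₊ is a simple zero of q(z) = 3*z^2 + 10*z + 3, so Res(1/q, z₊) = 1/q'(z₊) with q'(z) = 6*z + 10; and q'(z₊) = 3*(z₊ - z₋) = 8.
Therefore J = (2/i) · 2πi · 1/(8) = 2*pi/(4) = pi/2

Final answer: pi/2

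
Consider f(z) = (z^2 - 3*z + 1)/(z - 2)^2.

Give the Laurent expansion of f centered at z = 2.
-1/(z - 2)^2 + 1/(z - 2) + 1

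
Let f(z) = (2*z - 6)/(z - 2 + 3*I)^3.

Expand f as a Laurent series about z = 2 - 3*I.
Put w = z - (2 - 3*I), i.e. z = w + 2 - 3*I. The denominator is w^3, so it suffices to rewrite the numerator in powers of w.

P(z) = 2*z - 6
P(w + 2 - 3*I) = -2 - 6*I + 2*w

Dividing each term by w^3:
  f = (-2 - 6*I)/w^3 + 2/w^2

Substituting back w = z - 2 + 3*I:
  f(z) = (-2 - 6*I)/(z - 2 + 3*I)^3 + 2/(z - 2 + 3*I)^2

The series is finite because the numerator is a polynomial; the negative powers form the principal part.

Final answer: (-2 - 6*I)/(z - 2 + 3*I)^3 + 2/(z - 2 + 3*I)^2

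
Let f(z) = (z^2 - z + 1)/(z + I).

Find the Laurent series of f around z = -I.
Put w = z - (-I), i.e. z = w - I. The denominator is w, so it suffices to rewrite the numerator in powers of w.

P(z) = z^2 - z + 1
P(w - I) = I + (-1 - 2*I)*w + w^2

Dividing each term by w:
  f = I/w - 1 - 2*I + w

Substituting back w = z + I:
  f(z) = I/(z + I) - 1 - 2*I + (z + I)

The series is finite because the numerator is a polynomial; the negative powers form the principal part, and the coefficient of 1/(z + I) gives Res(f, -I) = I.

Final answer: I/(z + I) - 1 - 2*I + (z + I)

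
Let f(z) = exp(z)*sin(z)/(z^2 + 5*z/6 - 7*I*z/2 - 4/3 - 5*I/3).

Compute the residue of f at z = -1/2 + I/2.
Write f(z) = P(z)/Q(z) with P(z) = exp(z)*sin(z) and Q(z) = z^2 + 5*z/6 - 7*I*z/2 - 4/3 - 5*I/3.
The denominator factors as Q(z) = (z + 1/2 - I/2)*(z + 1/3 - 3*I), so z = -1/2 + I/2 is a simple zero of Q and P is analytic there; z = -1/2 + I/2 is therefore a simple pole and
  Res(f, z₀) = P(z₀)/Q'(z₀).

Q'(z) = 2*z + 5/6 - 7*I/2, so Q'(-1/2 + I/2) = -1/6 - 5*I/2.
P(-1/2 + I/2) = -exp(-1/2 + I/2)*sin(1/2 - I/2).

Res(f, -1/2 + I/2) = (-exp(-1/2 + I/2)*sin(1/2 - I/2))/(-1/6 - 5*I/2) = (3/113 - 45*I/113)*exp(-1/2 + I/2)*sin(1/2 - I/2)

Final answer: (3/113 - 45*I/113)*exp(-1/2 + I/2)*sin(1/2 - I/2)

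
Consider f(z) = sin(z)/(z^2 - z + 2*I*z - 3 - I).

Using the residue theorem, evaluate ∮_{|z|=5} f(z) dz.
By the residue theorem, ∮_C f(z) dz = 2πi · (sum of the residues of f at the poles inside |z| = 5).

The denominator factors as (z + 1 + I)*(z - 2 + I), so the singularities of f are simple poles at z = -1 - I, z = 2 - I.
  |-1 - I|² = 2 < 25 = 5², so this pole is inside the contour.
  |2 - I|² = 5 < 25 = 5², so this pole is inside the contour.

With P(z) = sin(z) and Q(z) = z^2 - z + 2*I*z - 3 - I, each pole is simple, so Res(f, z₀) = P(z₀)/Q'(z₀) with Q'(z) = 2*z - 1 + 2*I.
  Res(f, -1 - I) = P(-1 - I)/Q'(-1 - I) = (-sin(1 + I))/(-3) = sin(1 + I)/3
  Res(f, 2 - I) = P(2 - I)/Q'(2 - I) = (sin(2 - I))/(3) = sin(2 - I)/3

Sum of residues inside C: sin(2 - I)/3 + sin(1 + I)/3
∮_C f(z) dz = 2πi · (sin(2 - I)/3 + sin(1 + I)/3) = 2*I*pi*sin(1 + I)/3 + 2*I*pi*sin(2 - I)/3

Final answer: 2*I*pi*sin(1 + I)/3 + 2*I*pi*sin(2 - I)/3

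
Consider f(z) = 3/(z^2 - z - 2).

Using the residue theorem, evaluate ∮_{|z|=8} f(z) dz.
By the residue theorem, ∮_C f(z) dz = 2πi · (sum of the residues of f at the poles inside |z| = 8).

The denominator factors as (z - 2)*(z + 1), so the singularities of f are simple poles at z = 2, z = -1.
  |2|² = 4 < 64 = 8², so this pole is inside the contour.
  |-1|² = 1 < 64 = 8², so this pole is inside the contour.

With P(z) = 3 and Q(z) = z^2 - z - 2, each pole is simple, so Res(f, z₀) = P(z₀)/Q'(z₀) with Q'(z) = 2*z - 1.
  Res(f, 2) = P(2)/Q'(2) = (3)/(3) = 1
  Res(f, -1) = P(-1)/Q'(-1) = (3)/(-3) = -1

Sum of residues inside C: 0
∮_C f(z) dz = 2πi · (0) = 0

Final answer: 0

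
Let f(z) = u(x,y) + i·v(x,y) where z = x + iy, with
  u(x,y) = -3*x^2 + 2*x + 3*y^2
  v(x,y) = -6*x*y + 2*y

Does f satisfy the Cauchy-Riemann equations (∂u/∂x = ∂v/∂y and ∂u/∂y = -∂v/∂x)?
∂u/∂x = 2 - 6*x
∂v/∂y = 2 - 6*x
∂u/∂y = 6*y
∂v/∂x = -6*y
∂u/∂x = ∂v/∂y and ∂u/∂y = -∂v/∂x hold identically; f is analytic.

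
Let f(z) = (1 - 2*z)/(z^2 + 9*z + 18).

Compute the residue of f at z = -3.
Write f(z) = P(z)/Q(z) with P(z) = 1 - 2*z and Q(z) = z^2 + 9*z + 18.
The denominator factors as Q(z) = (z + 6)*(z + 3), so z = -3 is a simple zero of Q and P is analytic there; z = -3 is therefore a simple pole and
  Res(f, z₀) = P(z₀)/Q'(z₀).

Q'(z) = 2*z + 9, so Q'(-3) = 3.
P(-3) = 7.

Res(f, -3) = (7)/(3) = 7/3

Final answer: 7/3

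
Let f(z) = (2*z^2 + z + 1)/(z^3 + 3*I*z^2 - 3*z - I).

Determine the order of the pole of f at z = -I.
Factor the denominator:
  z^3 + 3*I*z^2 - 3*z - I = (z + I)^3

The numerator P(z) = 2*z^2 + z + 1 has P(-I) = -1 - I ≠ 0, so no factor of (z + I) cancels.
Near z = -I we can therefore write f(z) = g(z)/(z + I)^3 with g analytic at -I and g(-I) ≠ 0 (g is just the numerator).

Hence z = -I is a pole of order 3.

Final answer: 3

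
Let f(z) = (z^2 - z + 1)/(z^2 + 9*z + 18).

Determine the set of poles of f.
The singularities of f are the zeros of the denominator. Factoring,
  z^2 + 9*z + 18 = (z + 3)*(z + 6)
so the candidates are z = -3, z = -6.

Check the numerator P(z) = z^2 - z + 1 at each one:
  P(-3) = 13 ≠ 0, so z = -3 is a (simple) pole.
  P(-6) = 43 ≠ 0, so z = -6 is a (simple) pole.

Poles of f: {-6, -3}

Final answer: {-6, -3}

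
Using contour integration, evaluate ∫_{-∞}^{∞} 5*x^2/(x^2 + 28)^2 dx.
Let f(z) = 5*z^2/(z^2 + 28)^2. The denominator has no real zeros and deg Q - deg P = 2 ≥ 2, so the integral of f over the upper semicircle |z| = R tends to 0 as R → ∞. Closing the contour in the upper half-plane,
  ∫_{-∞}^{∞} f(x) dx = 2πi · Σ Res(f, z_k)  over the poles with Im z_k > 0.

Zeros of the denominator: z^2 + 28 = 0 gives z = ±2*sqrt(7)*I.
Upper half-plane: z = 2*sqrt(7)*I (a pole of order 2).

Write f(z) = g(z)/(z - 2*sqrt(7)*I)^2 with g(z) = 5*z^2/(z + 2*sqrt(7)*I)^2. For a double pole, Res(f, z₀) = g'(z₀):
  g'(z) = 20*sqrt(7)*I*z/(z + 2*sqrt(7)*I)^3
  Res(f, 2*sqrt(7)*I) = g'(2*sqrt(7)*I) = -5*sqrt(7)*I/56

∫_{-∞}^{∞} f(x) dx = 2πi · (-5*sqrt(7)*I/56) = 5*sqrt(7)*pi/28

Final answer: 5*sqrt(7)*pi/28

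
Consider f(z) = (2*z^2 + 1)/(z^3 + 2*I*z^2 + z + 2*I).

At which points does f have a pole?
The singularities of f are the zeros of the denominator. Factoring,
  z^3 + 2*I*z^2 + z + 2*I = (z + I)*(z + 2*I)*(z - I)
so the candidates are z = -I, z = -2*I, z = I.

Check the numerator P(z) = 2*z^2 + 1 at each one:
  P(-I) = -1 ≠ 0, so z = -I is a (simple) pole.
  P(-2*I) = -7 ≠ 0, so z = -2*I is a (simple) pole.
  P(I) = -1 ≠ 0, so z = I is a (simple) pole.

Poles of f: {-2*I, -I, I}

Final answer: {-2*I, -I, I}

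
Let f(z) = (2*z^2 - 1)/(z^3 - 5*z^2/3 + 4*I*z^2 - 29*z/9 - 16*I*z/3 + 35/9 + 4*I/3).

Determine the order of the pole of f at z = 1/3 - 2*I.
Factor the denominator:
  z^3 - 5*z^2/3 + 4*I*z^2 - 29*z/9 - 16*I*z/3 + 35/9 + 4*I/3 = (z - 1/3 + 2*I)^2*(z - 1)

The numerator P(z) = 2*z^2 - 1 has P(1/3 - 2*I) = -79/9 - 8*I/3 ≠ 0, so no factor of (z - 1/3 + 2*I) cancels.
Near z = 1/3 - 2*I we can therefore write f(z) = g(z)/(z - 1/3 + 2*I)^2 with g analytic at 1/3 - 2*I and g(1/3 - 2*I) ≠ 0 (g is the numerator divided by the remaining denominator factors).

Hence z = 1/3 - 2*I is a pole of order 2.

Final answer: 2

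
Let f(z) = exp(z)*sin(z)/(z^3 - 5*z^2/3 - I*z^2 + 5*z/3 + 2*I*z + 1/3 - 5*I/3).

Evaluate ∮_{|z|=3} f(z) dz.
pi*(-3/5 - 6*I/5)*exp(I)*sinh(1) + pi*(-48/185 - 66*I/185)*exp(1 - I)*sin(1 - I) + pi*(54/37 - 9*I/37)*exp(2/3 + I)*sin(2/3 + I)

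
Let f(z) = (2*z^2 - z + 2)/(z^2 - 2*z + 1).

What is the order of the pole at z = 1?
2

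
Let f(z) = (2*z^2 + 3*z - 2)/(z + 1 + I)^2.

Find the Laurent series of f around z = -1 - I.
Put w = z - (-1 - I), i.e. z = w - 1 - I. The denominator is w^2, so it suffices to rewrite the numerator in powers of w.

P(z) = 2*z^2 + 3*z - 2
P(w - 1 - I) = -5 + I + (-1 - 4*I)*w + 2*w^2

Dividing each term by w^2:
  f = (-5 + I)/w^2 + (-1 - 4*I)/w + 2

Substituting back w = z + 1 + I:
  f(z) = (-5 + I)/(z + 1 + I)^2 + (-1 - 4*I)/(z + 1 + I) + 2

The series is finite because the numerator is a polynomial; the negative powers form the principal part, and the coefficient of 1/(z + 1 + I) gives Res(f, -1 - I) = -1 - 4*I.

Final answer: (-5 + I)/(z + 1 + I)^2 + (-1 - 4*I)/(z + 1 + I) + 2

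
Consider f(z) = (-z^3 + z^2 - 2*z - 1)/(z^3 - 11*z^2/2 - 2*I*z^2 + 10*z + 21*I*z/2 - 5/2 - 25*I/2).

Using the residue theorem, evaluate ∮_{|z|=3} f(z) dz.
pi*(-384/325 - 1837*I/325)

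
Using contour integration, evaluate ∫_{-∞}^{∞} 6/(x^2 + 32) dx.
3*sqrt(2)*pi/4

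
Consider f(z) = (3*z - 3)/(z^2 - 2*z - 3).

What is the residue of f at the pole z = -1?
Write f(z) = P(z)/Q(z) with P(z) = 3*z - 3 and Q(z) = z^2 - 2*z - 3.
The denominator factors as Q(z) = (z + 1)*(z - 3), so z = -1 is a simple zero of Q and P is analytic there; z = -1 is therefore a simple pole and
  Res(f, z₀) = P(z₀)/Q'(z₀).

Q'(z) = 2*z - 2, so Q'(-1) = -4.
P(-1) = -6.

Res(f, -1) = (-6)/(-4) = 3/2

Final answer: 3/2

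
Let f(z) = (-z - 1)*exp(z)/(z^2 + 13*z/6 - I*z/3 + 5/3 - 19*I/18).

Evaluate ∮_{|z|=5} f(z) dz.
By the residue theorem, ∮_C f(z) dz = 2πi · (sum of the residues of f at the poles inside |z| = 5).

The denominator factors as (z + 2/3 - I)*(z + 3/2 + 2*I/3), so the singularities of f are simple poles at z = -2/3 + I, z = -3/2 - 2*I/3.
  |-2/3 + I|² = 13/9 < 25 = 5², so this pole is inside the contour.
  |-3/2 - 2*I/3|² = 97/36 < 25 = 5², so this pole is inside the contour.

With P(z) = (-z - 1)*exp(z) and Q(z) = z^2 + 13*z/6 - I*z/3 + 5/3 - 19*I/18, each pole is simple, so Res(f, z₀) = P(z₀)/Q'(z₀) with Q'(z) = 2*z + 13/6 - I/3.
  Res(f, -2/3 + I) = P(-2/3 + I)/Q'(-2/3 + I) = ((-1/3 - I)*exp(-2/3 + I))/(5/6 + 5*I/3) = (-14/25 - 2*I/25)*exp(-2/3 + I)
  Res(f, -3/2 - 2*I/3) = P(-3/2 - 2*I/3)/Q'(-3/2 - 2*I/3) = ((1/2 + 2*I/3)*exp(-3/2 - 2*I/3))/(-5/6 - 5*I/3) = (-11/25 + 2*I/25)*exp(-3/2 - 2*I/3)

Sum of residues inside C: (-14/25 - 2*I/25)*exp(-2/3 + I) + (-11/25 + 2*I/25)*exp(-3/2 - 2*I/3)
∮_C f(z) dz = 2πi · ((-14/25 - 2*I/25)*exp(-2/3 + I) + (-11/25 + 2*I/25)*exp(-3/2 - 2*I/3)) = pi*(4/25 - 28*I/25)*exp(-2/3 + I) + pi*(-4/25 - 22*I/25)*exp(-3/2 - 2*I/3)

Final answer: pi*(4/25 - 28*I/25)*exp(-2/3 + I) + pi*(-4/25 - 22*I/25)*exp(-3/2 - 2*I/3)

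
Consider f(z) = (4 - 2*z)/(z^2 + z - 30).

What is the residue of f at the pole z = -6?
-16/11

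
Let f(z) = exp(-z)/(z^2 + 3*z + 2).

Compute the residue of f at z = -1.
Write f(z) = P(z)/Q(z) with P(z) = exp(-z) and Q(z) = z^2 + 3*z + 2.
The denominator factors as Q(z) = (z + 1)*(z + 2), so z = -1 is a simple zero of Q and P is analytic there; z = -1 is therefore a simple pole and
  Res(f, z₀) = P(z₀)/Q'(z₀).

Q'(z) = 2*z + 3, so Q'(-1) = 1.
P(-1) = exp(1).

Res(f, -1) = (exp(1))/(1) = exp(1)

Final answer: exp(1)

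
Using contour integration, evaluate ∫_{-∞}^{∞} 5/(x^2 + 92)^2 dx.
Let f(z) = 5/(z^2 + 92)^2. The denominator has no real zeros and deg Q - deg P = 4 ≥ 2, so the integral of f over the upper semicircle |z| = R tends to 0 as R → ∞. Closing the contour in the upper half-plane,
  ∫_{-∞}^{∞} f(x) dx = 2πi · Σ Res(f, z_k)  over the poles with Im z_k > 0.

Zeros of the denominator: z^2 + 92 = 0 gives z = ±2*sqrt(23)*I.
Upper half-plane: z = 2*sqrt(23)*I (a pole of order 2).

Write f(z) = g(z)/(z - 2*sqrt(23)*I)^2 with g(z) = 5/(z + 2*sqrt(23)*I)^2. For a double pole, Res(f, z₀) = g'(z₀):
  g'(z) = -10/(z + 2*sqrt(23)*I)^3
  Res(f, 2*sqrt(23)*I) = g'(2*sqrt(23)*I) = -5*sqrt(23)*I/16928

∫_{-∞}^{∞} f(x) dx = 2πi · (-5*sqrt(23)*I/16928) = 5*sqrt(23)*pi/8464

Final answer: 5*sqrt(23)*pi/8464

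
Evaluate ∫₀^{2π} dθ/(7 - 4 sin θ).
Call the integral J. The integrand is 2π-periodic and we integrate over a full period, so shifting θ does not change the value (θ → θ + π/2 turns sin θ into cos θ; θ → θ + π flips the sign of the trig term). Hence
  J = ∫₀^{2π} dθ/(7 + 4 cos θ).
Put z = e^{iθ}: then cos θ = (z + 1/z)/2, dθ = dz/(iz), and z runs once counterclockwise around |z| = 1:
  J = ∮_{|z|=1} 1/(7 + 4*(z + 1/z)/2) · dz/(iz) = (2/i) ∮_{|z|=1} dz/(4*z^2 + 14*z + 4).
The roots of 4*z^2 + 14*z + 4 are z = (-7 ± sqrt(7^2 - 4^2))/4, with sqrt(33) = sqrt(33); their product is 1, so only z₊ = -7/4 + sqrt(33)/4 lies inside the unit circle (z₋ = -7/4 - sqrt(33)/4 lies outside).
z₊ is a simple zero of q(z) = 4*z^2 + 14*z + 4, so Res(1/q, z₊) = 1/q'(z₊) with q'(z) = 8*z + 14; and q'(z₊) = 4*(z₊ - z₋) = 2*sqrt(33).
Therefore J = (2/i) · 2πi · 1/(2*sqrt(33)) = 2*pi/(sqrt(33)) = 2*sqrt(33)*pi/33

Final answer: 2*sqrt(33)*pi/33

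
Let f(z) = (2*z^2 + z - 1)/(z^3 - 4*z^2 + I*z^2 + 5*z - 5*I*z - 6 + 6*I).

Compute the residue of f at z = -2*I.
Write f(z) = P(z)/Q(z) with P(z) = 2*z^2 + z - 1 and Q(z) = z^3 - 4*z^2 + I*z^2 + 5*z - 5*I*z - 6 + 6*I.
The denominator factors as Q(z) = (z - 3)*(z + 2*I)*(z - 1 - I), so z = -2*I is a simple zero of Q and P is analytic there; z = -2*I is therefore a simple pole and
  Res(f, z₀) = P(z₀)/Q'(z₀).

Q'(z) = 3*z^2 - 8*z + 2*I*z + 5 - 5*I, so Q'(-2*I) = -3 + 11*I.
P(-2*I) = -9 - 2*I.

Res(f, -2*I) = (-9 - 2*I)/(-3 + 11*I) = 1/26 + 21*I/26

Final answer: 1/26 + 21*I/26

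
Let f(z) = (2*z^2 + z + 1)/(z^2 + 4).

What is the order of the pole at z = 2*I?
Factor the denominator:
  z^2 + 4 = (z - 2*I)*(z + 2*I)

The numerator P(z) = 2*z^2 + z + 1 has P(2*I) = -7 + 2*I ≠ 0, so no factor of (z - 2*I) cancels.
Near z = 2*I we can therefore write f(z) = g(z)/(z - 2*I) with g analytic at 2*I and g(2*I) ≠ 0 (g is the numerator divided by the remaining denominator factors).

Hence z = 2*I is a pole of order 1.

Final answer: 1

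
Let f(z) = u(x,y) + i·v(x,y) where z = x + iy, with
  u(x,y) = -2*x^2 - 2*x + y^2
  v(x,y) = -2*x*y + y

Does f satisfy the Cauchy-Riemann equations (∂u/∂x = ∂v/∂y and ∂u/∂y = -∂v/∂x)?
∂u/∂x = -4*x - 2
∂v/∂y = 1 - 2*x
∂u/∂y = 2*y
∂v/∂x = -2*y
∂u/∂x ≠ ∂v/∂y; the Cauchy-Riemann equations are not satisfied, so f is not analytic.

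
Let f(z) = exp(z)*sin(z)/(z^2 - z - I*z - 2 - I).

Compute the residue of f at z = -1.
Write f(z) = P(z)/Q(z) with P(z) = exp(z)*sin(z) and Q(z) = z^2 - z - I*z - 2 - I.
The denominator factors as Q(z) = (z - 2 - I)*(z + 1), so z = -1 is a simple zero of Q and P is analytic there; z = -1 is therefore a simple pole and
  Res(f, z₀) = P(z₀)/Q'(z₀).

Q'(z) = 2*z - 1 - I, so Q'(-1) = -3 - I.
P(-1) = -exp(-1)*sin(1).

Res(f, -1) = (-exp(-1)*sin(1))/(-3 - I) = (3/10 - I/10)*exp(-1)*sin(1)

Final answer: (3/10 - I/10)*exp(-1)*sin(1)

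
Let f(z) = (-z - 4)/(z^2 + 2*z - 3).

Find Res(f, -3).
Write f(z) = P(z)/Q(z) with P(z) = -z - 4 and Q(z) = z^2 + 2*z - 3.
The denominator factors as Q(z) = (z - 1)*(z + 3), so z = -3 is a simple zero of Q and P is analytic there; z = -3 is therefore a simple pole and
  Res(f, z₀) = P(z₀)/Q'(z₀).

Q'(z) = 2*z + 2, so Q'(-3) = -4.
P(-3) = -1.

Res(f, -3) = (-1)/(-4) = 1/4

Final answer: 1/4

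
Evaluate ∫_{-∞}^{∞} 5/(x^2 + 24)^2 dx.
5*sqrt(6)*pi/576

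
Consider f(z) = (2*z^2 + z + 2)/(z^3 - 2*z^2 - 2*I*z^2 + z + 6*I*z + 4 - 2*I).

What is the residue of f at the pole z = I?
Write f(z) = P(z)/Q(z) with P(z) = 2*z^2 + z + 2 and Q(z) = z^3 - 2*z^2 - 2*I*z^2 + z + 6*I*z + 4 - 2*I.
The denominator factors as Q(z) = (z - 2 + I)*(z - 2*I)*(z - I), so z = I is a simple zero of Q and P is analytic there; z = I is therefore a simple pole and
  Res(f, z₀) = P(z₀)/Q'(z₀).

Q'(z) = 3*z^2 - 4*z - 4*I*z + 1 + 6*I, so Q'(I) = 2 + 2*I.
P(I) = I.

Res(f, I) = (I)/(2 + 2*I) = 1/4 + I/4

Final answer: 1/4 + I/4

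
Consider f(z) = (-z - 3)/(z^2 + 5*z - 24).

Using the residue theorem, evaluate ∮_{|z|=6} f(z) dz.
By the residue theorem, ∮_C f(z) dz = 2πi · (sum of the residues of f at the poles inside |z| = 6).

The denominator factors as (z + 8)*(z - 3), so the singularities of f are simple poles at z = -8, z = 3.
  |-8|² = 64 > 36 = 6², so this pole is outside the contour.
  |3|² = 9 < 36 = 6², so this pole is inside the contour.

With P(z) = -z - 3 and Q(z) = z^2 + 5*z - 24, each pole is simple, so Res(f, z₀) = P(z₀)/Q'(z₀) with Q'(z) = 2*z + 5.
  Res(f, 3) = P(3)/Q'(3) = (-6)/(11) = -6/11

∮_C f(z) dz = 2πi · (-6/11) = -12*I*pi/11

Final answer: -12*I*pi/11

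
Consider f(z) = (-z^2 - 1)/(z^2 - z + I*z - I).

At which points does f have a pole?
The singularities of f are the zeros of the denominator. Factoring,
  z^2 - z + I*z - I = (z + I)*(z - 1)
so the candidates are z = -I, z = 1.

Check the numerator P(z) = -z^2 - 1 at each one:
  P(-I) = 0, so the factor (z + I) cancels and z = -I is only a removable singularity, not a pole.
  P(1) = -2 ≠ 0, so z = 1 is a (simple) pole.

Poles of f: {1}

Final answer: {1}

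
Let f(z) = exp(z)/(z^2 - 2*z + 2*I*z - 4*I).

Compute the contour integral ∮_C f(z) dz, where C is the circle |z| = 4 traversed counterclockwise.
pi*(-1/2 - I/2)*exp(-2*I) + pi*(1/2 + I/2)*exp(2)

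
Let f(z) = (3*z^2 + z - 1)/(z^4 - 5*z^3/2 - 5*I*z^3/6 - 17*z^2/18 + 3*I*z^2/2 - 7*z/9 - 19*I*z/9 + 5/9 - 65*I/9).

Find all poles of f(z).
{-1 - I/3, -1/2 + 3*I/2, 1 - I, 3 + 2*I/3}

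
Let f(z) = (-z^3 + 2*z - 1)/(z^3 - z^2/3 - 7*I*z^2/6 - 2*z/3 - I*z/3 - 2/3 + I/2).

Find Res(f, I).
Write f(z) = P(z)/Q(z) with P(z) = -z^3 + 2*z - 1 and Q(z) = z^3 - z^2/3 - 7*I*z^2/6 - 2*z/3 - I*z/3 - 2/3 + I/2.
The denominator factors as Q(z) = (z - 1 - I/2)*(z - I)*(z + 2/3 + I/3), so z = I is a simple zero of Q and P is analytic there; z = I is therefore a simple pole and
  Res(f, z₀) = P(z₀)/Q'(z₀).

Q'(z) = 3*z^2 - 2*z/3 - 7*I*z/3 - 2/3 - I/3, so Q'(I) = -4/3 - I.
P(I) = -1 + 3*I.

Res(f, I) = (-1 + 3*I)/(-4/3 - I) = -3/5 - 9*I/5

Final answer: -3/5 - 9*I/5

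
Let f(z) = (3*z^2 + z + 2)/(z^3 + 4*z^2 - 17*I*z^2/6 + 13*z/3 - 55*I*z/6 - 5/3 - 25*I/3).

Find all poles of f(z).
The singularities of f are the zeros of the denominator. Factoring,
  z^3 + 4*z^2 - 17*I*z^2/6 + 13*z/3 - 55*I*z/6 - 5/3 - 25*I/3 = (z + 2 + 2*I/3)*(z + 1 - 3*I/2)*(z + 1 - 2*I)
so the candidates are z = -2 - 2*I/3, z = -1 + 3*I/2, z = -1 + 2*I.

Check the numerator P(z) = 3*z^2 + z + 2 at each one:
  P(-2 - 2*I/3) = 32/3 + 22*I/3 ≠ 0, so z = -2 - 2*I/3 is a (simple) pole.
  P(-1 + 3*I/2) = -11/4 - 15*I/2 ≠ 0, so z = -1 + 3*I/2 is a (simple) pole.
  P(-1 + 2*I) = -8 - 10*I ≠ 0, so z = -1 + 2*I is a (simple) pole.

Poles of f: {-2 - 2*I/3, -1 + 3*I/2, -1 + 2*I}

Final answer: {-2 - 2*I/3, -1 + 3*I/2, -1 + 2*I}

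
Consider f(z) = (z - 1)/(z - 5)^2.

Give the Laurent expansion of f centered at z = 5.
Put w = z - (5), i.e. z = w + 5. The denominator is w^2, so it suffices to rewrite the numerator in powers of w.

P(z) = z - 1
P(w + 5) = 4 + w

Dividing each term by w^2:
  f = 4/w^2 + 1/w

Substituting back w = z - 5:
  f(z) = 4/(z - 5)^2 + 1/(z - 5)

The series is finite because the numerator is a polynomial; the negative powers form the principal part, and the coefficient of 1/(z - 5) gives Res(f, 5) = 1.

Final answer: 4/(z - 5)^2 + 1/(z - 5)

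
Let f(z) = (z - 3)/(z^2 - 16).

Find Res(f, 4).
Write f(z) = P(z)/Q(z) with P(z) = z - 3 and Q(z) = z^2 - 16.
The denominator factors as Q(z) = (z + 4)*(z - 4), so z = 4 is a simple zero of Q and P is analytic there; z = 4 is therefore a simple pole and
  Res(f, z₀) = P(z₀)/Q'(z₀).

Q'(z) = 2*z, so Q'(4) = 8.
P(4) = 1.

Res(f, 4) = (1)/(8) = 1/8

Final answer: 1/8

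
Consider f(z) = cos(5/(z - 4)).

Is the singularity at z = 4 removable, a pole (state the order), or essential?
Let u = z - 4. Then
  cos(5/u) = Σ_{k≥0} (-1)^k (5)^(2k)/((2k)!·u^(2k)) = 1 - 25/(2*u^2) + 625/(24*u^4) + ...
which has infinitely many negative powers of u, so cos(5/(z - 4)) has an essential singularity at z = 4.
So the singularity is essential.

Final answer: essential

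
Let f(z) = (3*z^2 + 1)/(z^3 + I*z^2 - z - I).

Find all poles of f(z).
{-1, -I, 1}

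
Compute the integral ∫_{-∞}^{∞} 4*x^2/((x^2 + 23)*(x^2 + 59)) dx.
Let f(z) = 4*z^2/((z^2 + 23)*(z^2 + 59)). The denominator has no real zeros and deg Q - deg P = 2 ≥ 2, so the integral of f over the upper semicircle |z| = R tends to 0 as R → ∞. Closing the contour in the upper half-plane,
  ∫_{-∞}^{∞} f(x) dx = 2πi · Σ Res(f, z_k)  over the poles with Im z_k > 0.

Zeros of the denominator: z^2 + 23 = 0 gives z = ±sqrt(23)*I; z^2 + 59 = 0 gives z = ±sqrt(59)*I.
Upper half-plane: z = sqrt(23)*I, z = sqrt(59)*I (simple).

Each pole is a simple zero of Q(z) = z^4 + 82*z^2 + 1357, so Res(f, z₀) = P(z₀)/Q'(z₀) with P(z) = 4*z^2, Q'(z) = 4*z^3 + 164*z:
  Res(f, sqrt(23)*I) = (-92)/(72*sqrt(23)*I) = sqrt(23)*I/18
  Res(f, sqrt(59)*I) = (-236)/(-72*sqrt(59)*I) = -sqrt(59)*I/18

Sum of residues: I*(-sqrt(59) + sqrt(23))/18
∫_{-∞}^{∞} f(x) dx = 2πi · (I*(-sqrt(59) + sqrt(23))/18) = pi*(-sqrt(23) + sqrt(59))/9

Final answer: pi*(-sqrt(23) + sqrt(59))/9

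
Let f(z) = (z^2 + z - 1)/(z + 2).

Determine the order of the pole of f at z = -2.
1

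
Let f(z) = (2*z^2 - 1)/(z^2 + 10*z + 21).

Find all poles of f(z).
The singularities of f are the zeros of the denominator. Factoring,
  z^2 + 10*z + 21 = (z + 7)*(z + 3)
so the candidates are z = -7, z = -3.

Check the numerator P(z) = 2*z^2 - 1 at each one:
  P(-7) = 97 ≠ 0, so z = -7 is a (simple) pole.
  P(-3) = 17 ≠ 0, so z = -3 is a (simple) pole.

Poles of f: {-7, -3}

Final answer: {-7, -3}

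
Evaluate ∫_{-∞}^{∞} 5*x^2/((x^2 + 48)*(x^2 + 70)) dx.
Let f(z) = 5*z^2/((z^2 + 48)*(z^2 + 70)). The denominator has no real zeros and deg Q - deg P = 2 ≥ 2, so the integral of f over the upper semicircle |z| = R tends to 0 as R → ∞. Closing the contour in the upper half-plane,
  ∫_{-∞}^{∞} f(x) dx = 2πi · Σ Res(f, z_k)  over the poles with Im z_k > 0.

Zeros of the denominator: z^2 + 70 = 0 gives z = ±sqrt(70)*I; z^2 + 48 = 0 gives z = ±4*sqrt(3)*I.
Upper half-plane: z = 4*sqrt(3)*I, z = sqrt(70)*I (simple).

Each pole is a simple zero of Q(z) = z^4 + 118*z^2 + 3360, so Res(f, z₀) = P(z₀)/Q'(z₀) with P(z) = 5*z^2, Q'(z) = 4*z^3 + 236*z:
  Res(f, 4*sqrt(3)*I) = (-240)/(176*sqrt(3)*I) = 5*sqrt(3)*I/11
  Res(f, sqrt(70)*I) = (-350)/(-44*sqrt(70)*I) = -5*sqrt(70)*I/44

Sum of residues: 5*I*(-sqrt(70) + 4*sqrt(3))/44
∫_{-∞}^{∞} f(x) dx = 2πi · (5*I*(-sqrt(70) + 4*sqrt(3))/44) = 5*pi*(-4*sqrt(3) + sqrt(70))/22

Final answer: 5*pi*(-4*sqrt(3) + sqrt(70))/22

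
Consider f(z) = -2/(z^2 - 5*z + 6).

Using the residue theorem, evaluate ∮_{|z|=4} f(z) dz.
0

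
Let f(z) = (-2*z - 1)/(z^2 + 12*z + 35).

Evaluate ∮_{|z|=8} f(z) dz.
By the residue theorem, ∮_C f(z) dz = 2πi · (sum of the residues of f at the poles inside |z| = 8).

The denominator factors as (z + 7)*(z + 5), so the singularities of f are simple poles at z = -7, z = -5.
  |-7|² = 49 < 64 = 8², so this pole is inside the contour.
  |-5|² = 25 < 64 = 8², so this pole is inside the contour.

With P(z) = -2*z - 1 and Q(z) = z^2 + 12*z + 35, each pole is simple, so Res(f, z₀) = P(z₀)/Q'(z₀) with Q'(z) = 2*z + 12.
  Res(f, -7) = P(-7)/Q'(-7) = (13)/(-2) = -13/2
  Res(f, -5) = P(-5)/Q'(-5) = (9)/(2) = 9/2

Sum of residues inside C: -2
∮_C f(z) dz = 2πi · (-2) = -4*I*pi

Final answer: -4*I*pi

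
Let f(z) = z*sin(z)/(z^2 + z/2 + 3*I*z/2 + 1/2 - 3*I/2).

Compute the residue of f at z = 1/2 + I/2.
Write f(z) = P(z)/Q(z) with P(z) = z*sin(z) and Q(z) = z^2 + z/2 + 3*I*z/2 + 1/2 - 3*I/2.
The denominator factors as Q(z) = (z + 1 + 2*I)*(z - 1/2 - I/2), so z = 1/2 + I/2 is a simple zero of Q and P is analytic there; z = 1/2 + I/2 is therefore a simple pole and
  Res(f, z₀) = P(z₀)/Q'(z₀).

Q'(z) = 2*z + 1/2 + 3*I/2, so Q'(1/2 + I/2) = 3/2 + 5*I/2.
P(1/2 + I/2) = (1/2 + I/2)*sin(1/2 + I/2).

Res(f, 1/2 + I/2) = ((1/2 + I/2)*sin(1/2 + I/2))/(3/2 + 5*I/2) = (4/17 - I/17)*sin(1/2 + I/2)

Final answer: (4/17 - I/17)*sin(1/2 + I/2)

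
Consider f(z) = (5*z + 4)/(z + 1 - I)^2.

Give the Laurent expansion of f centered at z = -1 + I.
Put w = z - (-1 + I), i.e. z = w - 1 + I. The denominator is w^2, so it suffices to rewrite the numerator in powers of w.

P(z) = 5*z + 4
P(w - 1 + I) = -1 + 5*I + 5*w

Dividing each term by w^2:
  f = (-1 + 5*I)/w^2 + 5/w

Substituting back w = z + 1 - I:
  f(z) = (-1 + 5*I)/(z + 1 - I)^2 + 5/(z + 1 - I)

The series is finite because the numerator is a polynomial; the negative powers form the principal part, and the coefficient of 1/(z + 1 - I) gives Res(f, -1 + I) = 5.

Final answer: (-1 + 5*I)/(z + 1 - I)^2 + 5/(z + 1 - I)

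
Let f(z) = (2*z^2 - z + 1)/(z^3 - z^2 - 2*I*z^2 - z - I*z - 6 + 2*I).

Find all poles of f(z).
The singularities of f are the zeros of the denominator. Factoring,
  z^3 - z^2 - 2*I*z^2 - z - I*z - 6 + 2*I = (z - 2 - I)*(z - 2*I)*(z + 1 + I)
so the candidates are z = 2 + I, z = 2*I, z = -1 - I.

Check the numerator P(z) = 2*z^2 - z + 1 at each one:
  P(2 + I) = 5 + 7*I ≠ 0, so z = 2 + I is a (simple) pole.
  P(2*I) = -7 - 2*I ≠ 0, so z = 2*I is a (simple) pole.
  P(-1 - I) = 2 + 5*I ≠ 0, so z = -1 - I is a (simple) pole.

Poles of f: {-1 - I, 2*I, 2 + I}

Final answer: {-1 - I, 2*I, 2 + I}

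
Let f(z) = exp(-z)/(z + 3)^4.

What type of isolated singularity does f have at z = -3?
Write f(z) = g(z)/(z + 3)^4 with g(z) = exp(-z).
g is entire and g(-3) = exp(3) ≠ 0, so no factor of (z + 3) cancels: the Laurent expansion of f about z = -3 starts at the power -4, i.e. lim_{z→z₀} (z - z₀)^4 f(z) = exp(3) is finite and nonzero.
So z = -3 is a pole of order 4.

Final answer: pole of order 4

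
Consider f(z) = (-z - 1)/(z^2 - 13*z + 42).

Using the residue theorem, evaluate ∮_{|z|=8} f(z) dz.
By the residue theorem, ∮_C f(z) dz = 2πi · (sum of the residues of f at the poles inside |z| = 8).

The denominator factors as (z - 7)*(z - 6), so the singularities of f are simple poles at z = 7, z = 6.
  |7|² = 49 < 64 = 8², so this pole is inside the contour.
  |6|² = 36 < 64 = 8², so this pole is inside the contour.

With P(z) = -z - 1 and Q(z) = z^2 - 13*z + 42, each pole is simple, so Res(f, z₀) = P(z₀)/Q'(z₀) with Q'(z) = 2*z - 13.
  Res(f, 7) = P(7)/Q'(7) = (-8)/(1) = -8
  Res(f, 6) = P(6)/Q'(6) = (-7)/(-1) = 7

Sum of residues inside C: -1
∮_C f(z) dz = 2πi · (-1) = -2*I*pi

Final answer: -2*I*pi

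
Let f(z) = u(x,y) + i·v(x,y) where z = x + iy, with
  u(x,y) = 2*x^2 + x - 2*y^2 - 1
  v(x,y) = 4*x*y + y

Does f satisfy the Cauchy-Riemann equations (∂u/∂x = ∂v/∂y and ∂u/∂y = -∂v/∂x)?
∂u/∂x = 4*x + 1
∂v/∂y = 4*x + 1
∂u/∂y = -4*y
∂v/∂x = 4*y
∂u/∂x = ∂v/∂y and ∂u/∂y = -∂v/∂x hold identically; f is analytic.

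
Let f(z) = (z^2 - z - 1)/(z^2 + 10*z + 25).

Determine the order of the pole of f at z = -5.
Factor the denominator:
  z^2 + 10*z + 25 = (z + 5)^2

The numerator P(z) = z^2 - z - 1 has P(-5) = 29 ≠ 0, so no factor of (z + 5) cancels.
Near z = -5 we can therefore write f(z) = g(z)/(z + 5)^2 with g analytic at -5 and g(-5) ≠ 0 (g is just the numerator).

Hence z = -5 is a pole of order 2.

Final answer: 2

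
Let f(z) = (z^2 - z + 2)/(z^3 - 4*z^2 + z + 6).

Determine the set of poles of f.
The singularities of f are the zeros of the denominator. Factoring,
  z^3 - 4*z^2 + z + 6 = (z - 2)*(z - 3)*(z + 1)
so the candidates are z = 2, z = 3, z = -1.

Check the numerator P(z) = z^2 - z + 2 at each one:
  P(2) = 4 ≠ 0, so z = 2 is a (simple) pole.
  P(3) = 8 ≠ 0, so z = 3 is a (simple) pole.
  P(-1) = 4 ≠ 0, so z = -1 is a (simple) pole.

Poles of f: {-1, 2, 3}

Final answer: {-1, 2, 3}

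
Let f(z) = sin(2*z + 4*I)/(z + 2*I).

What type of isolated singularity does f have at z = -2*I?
removable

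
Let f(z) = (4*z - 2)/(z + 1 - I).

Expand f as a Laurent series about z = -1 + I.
Put w = z - (-1 + I), i.e. z = w - 1 + I. The denominator is w, so it suffices to rewrite the numerator in powers of w.

P(z) = 4*z - 2
P(w - 1 + I) = -6 + 4*I + 4*w

Dividing each term by w:
  f = (-6 + 4*I)/w + 4

Substituting back w = z + 1 - I:
  f(z) = (-6 + 4*I)/(z + 1 - I) + 4

The series is finite because the numerator is a polynomial; the negative powers form the principal part, and the coefficient of 1/(z + 1 - I) gives Res(f, -1 + I) = -6 + 4*I.

Final answer: (-6 + 4*I)/(z + 1 - I) + 4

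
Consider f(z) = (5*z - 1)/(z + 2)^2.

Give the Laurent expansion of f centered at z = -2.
Put w = z - (-2), i.e. z = w - 2. The denominator is w^2, so it suffices to rewrite the numerator in powers of w.

P(z) = 5*z - 1
P(w - 2) = -11 + 5*w

Dividing each term by w^2:
  f = -11/w^2 + 5/w

Substituting back w = z + 2:
  f(z) = -11/(z + 2)^2 + 5/(z + 2)

The series is finite because the numerator is a polynomial; the negative powers form the principal part, and the coefficient of 1/(z + 2) gives Res(f, -2) = 5.

Final answer: -11/(z + 2)^2 + 5/(z + 2)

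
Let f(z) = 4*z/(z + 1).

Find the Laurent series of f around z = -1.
Put w = z - (-1), i.e. z = w - 1. The denominator is w, so it suffices to rewrite the numerator in powers of w.

P(z) = 4*z
P(w - 1) = -4 + 4*w

Dividing each term by w:
  f = -4/w + 4

Substituting back w = z + 1:
  f(z) = -4/(z + 1) + 4

The series is finite because the numerator is a polynomial; the negative powers form the principal part, and the coefficient of 1/(z + 1) gives Res(f, -1) = -4.

Final answer: -4/(z + 1) + 4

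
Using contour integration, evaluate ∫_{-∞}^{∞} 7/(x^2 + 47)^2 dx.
Let f(z) = 7/(z^2 + 47)^2. The denominator has no real zeros and deg Q - deg P = 4 ≥ 2, so the integral of f over the upper semicircle |z| = R tends to 0 as R → ∞. Closing the contour in the upper half-plane,
  ∫_{-∞}^{∞} f(x) dx = 2πi · Σ Res(f, z_k)  over the poles with Im z_k > 0.

Zeros of the denominator: z^2 + 47 = 0 gives z = ±sqrt(47)*I.
Upper half-plane: z = sqrt(47)*I (a pole of order 2).

Write f(z) = g(z)/(z - sqrt(47)*I)^2 with g(z) = 7/(z + sqrt(47)*I)^2. For a double pole, Res(f, z₀) = g'(z₀):
  g'(z) = -14/(z + sqrt(47)*I)^3
  Res(f, sqrt(47)*I) = g'(sqrt(47)*I) = -7*sqrt(47)*I/8836

∫_{-∞}^{∞} f(x) dx = 2πi · (-7*sqrt(47)*I/8836) = 7*sqrt(47)*pi/4418

Final answer: 7*sqrt(47)*pi/4418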